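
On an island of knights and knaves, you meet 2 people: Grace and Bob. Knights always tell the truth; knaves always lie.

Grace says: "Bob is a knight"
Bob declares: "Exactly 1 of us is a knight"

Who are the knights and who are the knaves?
Grace is a knave.
Bob is a knave.

Verification:
- Grace (knave) says "Bob is a knight" - this is FALSE (a lie) because Bob is a knave.
- Bob (knave) says "Exactly 1 of us is a knight" - this is FALSE (a lie) because there are 0 knights.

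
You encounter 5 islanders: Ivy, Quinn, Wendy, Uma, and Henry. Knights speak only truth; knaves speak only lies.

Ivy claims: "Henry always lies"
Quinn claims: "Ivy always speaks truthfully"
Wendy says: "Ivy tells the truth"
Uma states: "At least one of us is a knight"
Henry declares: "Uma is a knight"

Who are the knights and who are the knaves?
Ivy is a knave.
Quinn is a knave.
Wendy is a knave.
Uma is a knight.
Henry is a knight.

Verification:
- Ivy (knave) says "Henry always lies" - this is FALSE (a lie) because Henry is a knight.
- Quinn (knave) says "Ivy always speaks truthfully" - this is FALSE (a lie) because Ivy is a knave.
- Wendy (knave) says "Ivy tells the truth" - this is FALSE (a lie) because Ivy is a knave.
- Uma (knight) says "At least one of us is a knight" - this is TRUE because Uma and Henry are knights.
- Henry (knight) says "Uma is a knight" - this is TRUE because Uma is a knight.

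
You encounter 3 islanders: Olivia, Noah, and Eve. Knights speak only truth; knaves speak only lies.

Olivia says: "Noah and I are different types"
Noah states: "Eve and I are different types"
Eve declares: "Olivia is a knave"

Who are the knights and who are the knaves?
Olivia is a knight.
Noah is a knave.
Eve is a knave.

Verification:
- Olivia (knight) says "Noah and I are different types" - this is TRUE because Olivia is a knight and Noah is a knave.
- Noah (knave) says "Eve and I are different types" - this is FALSE (a lie) because Noah is a knave and Eve is a knave.
- Eve (knave) says "Olivia is a knave" - this is FALSE (a lie) because Olivia is a knight.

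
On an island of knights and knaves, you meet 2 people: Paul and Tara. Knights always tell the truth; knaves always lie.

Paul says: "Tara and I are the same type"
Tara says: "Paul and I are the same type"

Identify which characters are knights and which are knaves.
Paul is a knight.
Tara is a knight.

Verification:
- Paul (knight) says "Tara and I are the same type" - this is TRUE because Paul is a knight and Tara is a knight.
- Tara (knight) says "Paul and I are the same type" - this is TRUE because Tara is a knight and Paul is a knight.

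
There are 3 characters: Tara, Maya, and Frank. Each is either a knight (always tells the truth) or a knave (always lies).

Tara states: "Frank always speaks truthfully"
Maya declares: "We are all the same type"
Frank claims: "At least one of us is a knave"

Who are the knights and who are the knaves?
Tara is a knight.
Maya is a knave.
Frank is a knight.

Verification:
- Tara (knight) says "Frank always speaks truthfully" - this is TRUE because Frank is a knight.
- Maya (knave) says "We are all the same type" - this is FALSE (a lie) because Tara and Frank are knights and Maya is a knave.
- Frank (knight) says "At least one of us is a knave" - this is TRUE because Maya is a knave.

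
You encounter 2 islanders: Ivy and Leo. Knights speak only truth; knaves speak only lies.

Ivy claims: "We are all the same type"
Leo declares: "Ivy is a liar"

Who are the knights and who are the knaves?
Ivy is a knave.
Leo is a knight.

Verification:
- Ivy (knave) says "We are all the same type" - this is FALSE (a lie) because Leo is a knight and Ivy is a knave.
- Leo (knight) says "Ivy is a liar" - this is TRUE because Ivy is a knave.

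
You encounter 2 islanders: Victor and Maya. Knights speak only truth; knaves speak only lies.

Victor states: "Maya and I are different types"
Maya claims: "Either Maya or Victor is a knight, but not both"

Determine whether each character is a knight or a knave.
Victor is a knave.
Maya is a knave.

Verification:
- Victor (knave) says "Maya and I are different types" - this is FALSE (a lie) because Victor is a knave and Maya is a knave.
- Maya (knave) says "Either Maya or Victor is a knight, but not both" - this is FALSE (a lie) because Maya is a knave and Victor is a knave.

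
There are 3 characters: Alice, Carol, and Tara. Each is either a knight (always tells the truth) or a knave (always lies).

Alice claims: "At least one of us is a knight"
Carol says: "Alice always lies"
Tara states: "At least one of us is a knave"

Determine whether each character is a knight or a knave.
Alice is a knight.
Carol is a knave.
Tara is a knight.

Verification:
- Alice (knight) says "At least one of us is a knight" - this is TRUE because Alice and Tara are knights.
- Carol (knave) says "Alice always lies" - this is FALSE (a lie) because Alice is a knight.
- Tara (knight) says "At least one of us is a knave" - this is TRUE because Carol is a knave.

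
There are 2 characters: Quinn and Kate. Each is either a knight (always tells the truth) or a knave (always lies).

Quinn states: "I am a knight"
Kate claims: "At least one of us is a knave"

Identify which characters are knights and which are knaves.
Quinn is a knave.
Kate is a knight.

Verification:
- Quinn (knave) says "I am a knight" - this is FALSE (a lie) because Quinn is a knave.
- Kate (knight) says "At least one of us is a knave" - this is TRUE because Quinn is a knave.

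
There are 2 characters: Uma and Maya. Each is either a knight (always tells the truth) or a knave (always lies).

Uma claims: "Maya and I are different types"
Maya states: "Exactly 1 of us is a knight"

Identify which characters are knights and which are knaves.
Uma is a knave.
Maya is a knave.

Verification:
- Uma (knave) says "Maya and I are different types" - this is FALSE (a lie) because Uma is a knave and Maya is a knave.
- Maya (knave) says "Exactly 1 of us is a knight" - this is FALSE (a lie) because there are 0 knights.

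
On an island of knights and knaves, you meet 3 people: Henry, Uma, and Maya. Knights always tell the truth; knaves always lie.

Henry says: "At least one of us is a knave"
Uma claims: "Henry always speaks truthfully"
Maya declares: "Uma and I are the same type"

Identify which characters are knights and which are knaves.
Henry is a knight.
Uma is a knight.
Maya is a knave.

Verification:
- Henry (knight) says "At least one of us is a knave" - this is TRUE because Maya is a knave.
- Uma (knight) says "Henry always speaks truthfully" - this is TRUE because Henry is a knight.
- Maya (knave) says "Uma and I are the same type" - this is FALSE (a lie) because Maya is a knave and Uma is a knight.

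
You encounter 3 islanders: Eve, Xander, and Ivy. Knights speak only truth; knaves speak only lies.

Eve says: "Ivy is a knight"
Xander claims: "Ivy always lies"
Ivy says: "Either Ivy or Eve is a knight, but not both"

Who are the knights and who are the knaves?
Eve is a knave.
Xander is a knight.
Ivy is a knave.

Verification:
- Eve (knave) says "Ivy is a knight" - this is FALSE (a lie) because Ivy is a knave.
- Xander (knight) says "Ivy always lies" - this is TRUE because Ivy is a knave.
- Ivy (knave) says "Either Ivy or Eve is a knight, but not both" - this is FALSE (a lie) because Ivy is a knave and Eve is a knave.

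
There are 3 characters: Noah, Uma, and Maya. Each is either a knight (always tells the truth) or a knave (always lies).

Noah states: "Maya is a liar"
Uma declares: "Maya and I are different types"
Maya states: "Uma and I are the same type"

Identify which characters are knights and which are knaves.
Noah is a knight.
Uma is a knight.
Maya is a knave.

Verification:
- Noah (knight) says "Maya is a liar" - this is TRUE because Maya is a knave.
- Uma (knight) says "Maya and I are different types" - this is TRUE because Uma is a knight and Maya is a knave.
- Maya (knave) says "Uma and I are the same type" - this is FALSE (a lie) because Maya is a knave and Uma is a knight.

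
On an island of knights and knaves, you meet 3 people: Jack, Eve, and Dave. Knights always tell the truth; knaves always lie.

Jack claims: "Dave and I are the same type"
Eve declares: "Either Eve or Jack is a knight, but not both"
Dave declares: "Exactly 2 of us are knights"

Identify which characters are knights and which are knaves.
Jack is a knave.
Eve is a knight.
Dave is a knight.

Verification:
- Jack (knave) says "Dave and I are the same type" - this is FALSE (a lie) because Jack is a knave and Dave is a knight.
- Eve (knight) says "Either Eve or Jack is a knight, but not both" - this is TRUE because Eve is a knight and Jack is a knave.
- Dave (knight) says "Exactly 2 of us are knights" - this is TRUE because there are 2 knights.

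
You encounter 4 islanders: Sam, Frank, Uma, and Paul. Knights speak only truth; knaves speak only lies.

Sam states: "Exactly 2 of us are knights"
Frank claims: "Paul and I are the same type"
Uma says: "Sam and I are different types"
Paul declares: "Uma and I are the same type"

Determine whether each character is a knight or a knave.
Sam is a knave.
Frank is a knight.
Uma is a knight.
Paul is a knight.

Verification:
- Sam (knave) says "Exactly 2 of us are knights" - this is FALSE (a lie) because there are 3 knights.
- Frank (knight) says "Paul and I are the same type" - this is TRUE because Frank is a knight and Paul is a knight.
- Uma (knight) says "Sam and I are different types" - this is TRUE because Uma is a knight and Sam is a knave.
- Paul (knight) says "Uma and I are the same type" - this is TRUE because Paul is a knight and Uma is a knight.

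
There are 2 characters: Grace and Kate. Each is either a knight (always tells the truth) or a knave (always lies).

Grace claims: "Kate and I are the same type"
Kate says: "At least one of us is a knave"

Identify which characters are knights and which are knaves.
Grace is a knave.
Kate is a knight.

Verification:
- Grace (knave) says "Kate and I are the same type" - this is FALSE (a lie) because Grace is a knave and Kate is a knight.
- Kate (knight) says "At least one of us is a knave" - this is TRUE because Grace is a knave.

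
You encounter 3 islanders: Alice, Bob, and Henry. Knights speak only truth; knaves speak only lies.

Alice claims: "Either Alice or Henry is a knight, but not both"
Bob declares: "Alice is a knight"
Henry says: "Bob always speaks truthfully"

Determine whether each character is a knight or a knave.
Alice is a knave.
Bob is a knave.
Henry is a knave.

Verification:
- Alice (knave) says "Either Alice or Henry is a knight, but not both" - this is FALSE (a lie) because Alice is a knave and Henry is a knave.
- Bob (knave) says "Alice is a knight" - this is FALSE (a lie) because Alice is a knave.
- Henry (knave) says "Bob always speaks truthfully" - this is FALSE (a lie) because Bob is a knave.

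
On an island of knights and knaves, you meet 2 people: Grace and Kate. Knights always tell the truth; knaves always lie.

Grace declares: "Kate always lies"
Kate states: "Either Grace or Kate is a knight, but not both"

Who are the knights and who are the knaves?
Grace is a knave.
Kate is a knight.

Verification:
- Grace (knave) says "Kate always lies" - this is FALSE (a lie) because Kate is a knight.
- Kate (knight) says "Either Grace or Kate is a knight, but not both" - this is TRUE because Grace is a knave and Kate is a knight.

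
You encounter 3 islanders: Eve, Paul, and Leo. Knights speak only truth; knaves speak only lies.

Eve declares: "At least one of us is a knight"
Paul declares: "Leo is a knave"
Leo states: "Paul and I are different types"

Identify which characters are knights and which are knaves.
Eve is a knight.
Paul is a knave.
Leo is a knight.

Verification:
- Eve (knight) says "At least one of us is a knight" - this is TRUE because Eve and Leo are knights.
- Paul (knave) says "Leo is a knave" - this is FALSE (a lie) because Leo is a knight.
- Leo (knight) says "Paul and I are different types" - this is TRUE because Leo is a knight and Paul is a knave.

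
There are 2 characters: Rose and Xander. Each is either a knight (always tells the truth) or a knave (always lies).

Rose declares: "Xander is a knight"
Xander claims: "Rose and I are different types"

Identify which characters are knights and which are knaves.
Rose is a knave.
Xander is a knave.

Verification:
- Rose (knave) says "Xander is a knight" - this is FALSE (a lie) because Xander is a knave.
- Xander (knave) says "Rose and I are different types" - this is FALSE (a lie) because Xander is a knave and Rose is a knave.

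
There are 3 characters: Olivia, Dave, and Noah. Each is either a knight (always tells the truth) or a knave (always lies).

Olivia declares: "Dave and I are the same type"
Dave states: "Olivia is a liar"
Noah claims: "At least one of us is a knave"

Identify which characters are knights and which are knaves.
Olivia is a knave.
Dave is a knight.
Noah is a knight.

Verification:
- Olivia (knave) says "Dave and I are the same type" - this is FALSE (a lie) because Olivia is a knave and Dave is a knight.
- Dave (knight) says "Olivia is a liar" - this is TRUE because Olivia is a knave.
- Noah (knight) says "At least one of us is a knave" - this is TRUE because Olivia is a knave.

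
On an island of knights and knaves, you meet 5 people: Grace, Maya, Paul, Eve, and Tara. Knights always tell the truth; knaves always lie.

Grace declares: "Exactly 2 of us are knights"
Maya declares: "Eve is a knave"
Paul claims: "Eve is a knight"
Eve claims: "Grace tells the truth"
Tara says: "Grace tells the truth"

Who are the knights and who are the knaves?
Grace is a knave.
Maya is a knight.
Paul is a knave.
Eve is a knave.
Tara is a knave.

Verification:
- Grace (knave) says "Exactly 2 of us are knights" - this is FALSE (a lie) because there are 1 knights.
- Maya (knight) says "Eve is a knave" - this is TRUE because Eve is a knave.
- Paul (knave) says "Eve is a knight" - this is FALSE (a lie) because Eve is a knave.
- Eve (knave) says "Grace tells the truth" - this is FALSE (a lie) because Grace is a knave.
- Tara (knave) says "Grace tells the truth" - this is FALSE (a lie) because Grace is a knave.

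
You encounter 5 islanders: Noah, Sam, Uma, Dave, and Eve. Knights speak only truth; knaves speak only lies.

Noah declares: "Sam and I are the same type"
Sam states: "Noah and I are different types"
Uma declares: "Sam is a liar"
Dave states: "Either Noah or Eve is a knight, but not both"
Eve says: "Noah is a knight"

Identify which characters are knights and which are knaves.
Noah is a knave.
Sam is a knight.
Uma is a knave.
Dave is a knave.
Eve is a knave.

Verification:
- Noah (knave) says "Sam and I are the same type" - this is FALSE (a lie) because Noah is a knave and Sam is a knight.
- Sam (knight) says "Noah and I are different types" - this is TRUE because Sam is a knight and Noah is a knave.
- Uma (knave) says "Sam is a liar" - this is FALSE (a lie) because Sam is a knight.
- Dave (knave) says "Either Noah or Eve is a knight, but not both" - this is FALSE (a lie) because Noah is a knave and Eve is a knave.
- Eve (knave) says "Noah is a knight" - this is FALSE (a lie) because Noah is a knave.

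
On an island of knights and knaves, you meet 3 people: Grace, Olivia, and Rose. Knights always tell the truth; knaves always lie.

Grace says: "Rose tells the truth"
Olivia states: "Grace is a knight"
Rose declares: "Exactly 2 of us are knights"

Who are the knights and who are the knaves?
Grace is a knave.
Olivia is a knave.
Rose is a knave.

Verification:
- Grace (knave) says "Rose tells the truth" - this is FALSE (a lie) because Rose is a knave.
- Olivia (knave) says "Grace is a knight" - this is FALSE (a lie) because Grace is a knave.
- Rose (knave) says "Exactly 2 of us are knights" - this is FALSE (a lie) because there are 0 knights.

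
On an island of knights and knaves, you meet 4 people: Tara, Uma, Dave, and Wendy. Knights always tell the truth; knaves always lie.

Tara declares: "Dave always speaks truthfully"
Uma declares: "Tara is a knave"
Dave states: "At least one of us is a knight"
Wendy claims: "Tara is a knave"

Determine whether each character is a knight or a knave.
Tara is a knight.
Uma is a knave.
Dave is a knight.
Wendy is a knave.

Verification:
- Tara (knight) says "Dave always speaks truthfully" - this is TRUE because Dave is a knight.
- Uma (knave) says "Tara is a knave" - this is FALSE (a lie) because Tara is a knight.
- Dave (knight) says "At least one of us is a knight" - this is TRUE because Tara and Dave are knights.
- Wendy (knave) says "Tara is a knave" - this is FALSE (a lie) because Tara is a knight.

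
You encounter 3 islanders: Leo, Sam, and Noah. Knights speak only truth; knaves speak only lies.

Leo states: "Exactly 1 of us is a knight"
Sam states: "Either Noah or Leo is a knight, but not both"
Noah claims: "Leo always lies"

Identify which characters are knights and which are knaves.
Leo is a knave.
Sam is a knight.
Noah is a knight.

Verification:
- Leo (knave) says "Exactly 1 of us is a knight" - this is FALSE (a lie) because there are 2 knights.
- Sam (knight) says "Either Noah or Leo is a knight, but not both" - this is TRUE because Noah is a knight and Leo is a knave.
- Noah (knight) says "Leo always lies" - this is TRUE because Leo is a knave.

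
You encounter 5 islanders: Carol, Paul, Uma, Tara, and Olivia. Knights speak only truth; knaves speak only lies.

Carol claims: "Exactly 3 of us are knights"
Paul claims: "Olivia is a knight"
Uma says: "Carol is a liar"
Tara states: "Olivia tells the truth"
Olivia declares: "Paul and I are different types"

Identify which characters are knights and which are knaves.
Carol is a knave.
Paul is a knave.
Uma is a knight.
Tara is a knave.
Olivia is a knave.

Verification:
- Carol (knave) says "Exactly 3 of us are knights" - this is FALSE (a lie) because there are 1 knights.
- Paul (knave) says "Olivia is a knight" - this is FALSE (a lie) because Olivia is a knave.
- Uma (knight) says "Carol is a liar" - this is TRUE because Carol is a knave.
- Tara (knave) says "Olivia tells the truth" - this is FALSE (a lie) because Olivia is a knave.
- Olivia (knave) says "Paul and I are different types" - this is FALSE (a lie) because Olivia is a knave and Paul is a knave.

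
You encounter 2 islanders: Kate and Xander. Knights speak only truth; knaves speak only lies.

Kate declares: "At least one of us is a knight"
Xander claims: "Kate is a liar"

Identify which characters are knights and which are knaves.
Kate is a knight.
Xander is a knave.

Verification:
- Kate (knight) says "At least one of us is a knight" - this is TRUE because Kate is a knight.
- Xander (knave) says "Kate is a liar" - this is FALSE (a lie) because Kate is a knight.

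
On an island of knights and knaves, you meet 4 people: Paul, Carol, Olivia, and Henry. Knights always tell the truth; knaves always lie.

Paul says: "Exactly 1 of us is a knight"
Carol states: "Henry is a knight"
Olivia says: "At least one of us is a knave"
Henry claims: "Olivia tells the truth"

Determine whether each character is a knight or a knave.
Paul is a knave.
Carol is a knight.
Olivia is a knight.
Henry is a knight.

Verification:
- Paul (knave) says "Exactly 1 of us is a knight" - this is FALSE (a lie) because there are 3 knights.
- Carol (knight) says "Henry is a knight" - this is TRUE because Henry is a knight.
- Olivia (knight) says "At least one of us is a knave" - this is TRUE because Paul is a knave.
- Henry (knight) says "Olivia tells the truth" - this is TRUE because Olivia is a knight.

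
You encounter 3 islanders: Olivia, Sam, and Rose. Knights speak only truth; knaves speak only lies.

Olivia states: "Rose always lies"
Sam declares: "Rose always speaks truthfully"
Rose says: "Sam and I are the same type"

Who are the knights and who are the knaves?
Olivia is a knave.
Sam is a knight.
Rose is a knight.

Verification:
- Olivia (knave) says "Rose always lies" - this is FALSE (a lie) because Rose is a knight.
- Sam (knight) says "Rose always speaks truthfully" - this is TRUE because Rose is a knight.
- Rose (knight) says "Sam and I are the same type" - this is TRUE because Rose is a knight and Sam is a knight.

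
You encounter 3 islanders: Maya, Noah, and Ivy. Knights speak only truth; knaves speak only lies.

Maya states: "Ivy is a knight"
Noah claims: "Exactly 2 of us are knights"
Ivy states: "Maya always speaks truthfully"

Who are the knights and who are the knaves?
Maya is a knave.
Noah is a knave.
Ivy is a knave.

Verification:
- Maya (knave) says "Ivy is a knight" - this is FALSE (a lie) because Ivy is a knave.
- Noah (knave) says "Exactly 2 of us are knights" - this is FALSE (a lie) because there are 0 knights.
- Ivy (knave) says "Maya always speaks truthfully" - this is FALSE (a lie) because Maya is a knave.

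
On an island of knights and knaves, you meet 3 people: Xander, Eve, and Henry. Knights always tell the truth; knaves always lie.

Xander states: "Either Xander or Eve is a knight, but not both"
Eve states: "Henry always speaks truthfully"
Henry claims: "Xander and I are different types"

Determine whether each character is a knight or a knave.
Xander is a knave.
Eve is a knave.
Henry is a knave.

Verification:
- Xander (knave) says "Either Xander or Eve is a knight, but not both" - this is FALSE (a lie) because Xander is a knave and Eve is a knave.
- Eve (knave) says "Henry always speaks truthfully" - this is FALSE (a lie) because Henry is a knave.
- Henry (knave) says "Xander and I are different types" - this is FALSE (a lie) because Henry is a knave and Xander is a knave.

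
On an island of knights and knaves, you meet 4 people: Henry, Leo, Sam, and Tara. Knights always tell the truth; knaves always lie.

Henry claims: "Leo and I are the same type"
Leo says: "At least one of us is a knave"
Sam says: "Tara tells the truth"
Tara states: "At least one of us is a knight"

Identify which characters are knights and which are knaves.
Henry is a knave.
Leo is a knight.
Sam is a knight.
Tara is a knight.

Verification:
- Henry (knave) says "Leo and I are the same type" - this is FALSE (a lie) because Henry is a knave and Leo is a knight.
- Leo (knight) says "At least one of us is a knave" - this is TRUE because Henry is a knave.
- Sam (knight) says "Tara tells the truth" - this is TRUE because Tara is a knight.
- Tara (knight) says "At least one of us is a knight" - this is TRUE because Leo, Sam, and Tara are knights.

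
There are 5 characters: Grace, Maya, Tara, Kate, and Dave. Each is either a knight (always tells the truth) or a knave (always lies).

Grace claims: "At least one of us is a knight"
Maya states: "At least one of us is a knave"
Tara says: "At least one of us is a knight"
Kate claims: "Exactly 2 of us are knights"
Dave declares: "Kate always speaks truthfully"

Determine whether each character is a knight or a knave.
Grace is a knight.
Maya is a knight.
Tara is a knight.
Kate is a knave.
Dave is a knave.

Verification:
- Grace (knight) says "At least one of us is a knight" - this is TRUE because Grace, Maya, and Tara are knights.
- Maya (knight) says "At least one of us is a knave" - this is TRUE because Kate and Dave are knaves.
- Tara (knight) says "At least one of us is a knight" - this is TRUE because Grace, Maya, and Tara are knights.
- Kate (knave) says "Exactly 2 of us are knights" - this is FALSE (a lie) because there are 3 knights.
- Dave (knave) says "Kate always speaks truthfully" - this is FALSE (a lie) because Kate is a knave.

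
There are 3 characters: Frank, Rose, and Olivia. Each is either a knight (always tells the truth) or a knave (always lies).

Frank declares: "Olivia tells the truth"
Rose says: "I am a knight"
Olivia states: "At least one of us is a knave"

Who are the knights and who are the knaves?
Frank is a knight.
Rose is a knave.
Olivia is a knight.

Verification:
- Frank (knight) says "Olivia tells the truth" - this is TRUE because Olivia is a knight.
- Rose (knave) says "I am a knight" - this is FALSE (a lie) because Rose is a knave.
- Olivia (knight) says "At least one of us is a knave" - this is TRUE because Rose is a knave.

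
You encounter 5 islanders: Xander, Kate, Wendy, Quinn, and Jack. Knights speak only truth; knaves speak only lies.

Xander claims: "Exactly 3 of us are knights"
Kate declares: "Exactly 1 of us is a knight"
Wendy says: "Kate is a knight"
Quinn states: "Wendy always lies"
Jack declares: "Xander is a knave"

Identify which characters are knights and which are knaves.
Xander is a knave.
Kate is a knave.
Wendy is a knave.
Quinn is a knight.
Jack is a knight.

Verification:
- Xander (knave) says "Exactly 3 of us are knights" - this is FALSE (a lie) because there are 2 knights.
- Kate (knave) says "Exactly 1 of us is a knight" - this is FALSE (a lie) because there are 2 knights.
- Wendy (knave) says "Kate is a knight" - this is FALSE (a lie) because Kate is a knave.
- Quinn (knight) says "Wendy always lies" - this is TRUE because Wendy is a knave.
- Jack (knight) says "Xander is a knave" - this is TRUE because Xander is a knave.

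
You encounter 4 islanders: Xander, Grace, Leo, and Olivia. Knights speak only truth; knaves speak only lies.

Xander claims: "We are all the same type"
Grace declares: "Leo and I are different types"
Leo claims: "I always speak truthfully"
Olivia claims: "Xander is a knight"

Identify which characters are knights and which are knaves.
Xander is a knave.
Grace is a knight.
Leo is a knave.
Olivia is a knave.

Verification:
- Xander (knave) says "We are all the same type" - this is FALSE (a lie) because Grace is a knight and Xander, Leo, and Olivia are knaves.
- Grace (knight) says "Leo and I are different types" - this is TRUE because Grace is a knight and Leo is a knave.
- Leo (knave) says "I always speak truthfully" - this is FALSE (a lie) because Leo is a knave.
- Olivia (knave) says "Xander is a knight" - this is FALSE (a lie) because Xander is a knave.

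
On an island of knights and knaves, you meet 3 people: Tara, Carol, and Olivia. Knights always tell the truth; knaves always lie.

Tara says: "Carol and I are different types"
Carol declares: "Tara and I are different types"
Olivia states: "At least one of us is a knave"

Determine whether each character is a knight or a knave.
Tara is a knave.
Carol is a knave.
Olivia is a knight.

Verification:
- Tara (knave) says "Carol and I are different types" - this is FALSE (a lie) because Tara is a knave and Carol is a knave.
- Carol (knave) says "Tara and I are different types" - this is FALSE (a lie) because Carol is a knave and Tara is a knave.
- Olivia (knight) says "At least one of us is a knave" - this is TRUE because Tara and Carol are knaves.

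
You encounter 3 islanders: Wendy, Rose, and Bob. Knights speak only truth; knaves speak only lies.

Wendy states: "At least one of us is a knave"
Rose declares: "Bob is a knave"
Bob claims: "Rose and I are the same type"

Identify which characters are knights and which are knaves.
Wendy is a knight.
Rose is a knight.
Bob is a knave.

Verification:
- Wendy (knight) says "At least one of us is a knave" - this is TRUE because Bob is a knave.
- Rose (knight) says "Bob is a knave" - this is TRUE because Bob is a knave.
- Bob (knave) says "Rose and I are the same type" - this is FALSE (a lie) because Bob is a knave and Rose is a knight.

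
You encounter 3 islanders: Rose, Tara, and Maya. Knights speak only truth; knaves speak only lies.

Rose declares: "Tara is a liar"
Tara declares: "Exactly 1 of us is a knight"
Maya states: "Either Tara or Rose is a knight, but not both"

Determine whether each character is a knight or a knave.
Rose is a knight.
Tara is a knave.
Maya is a knight.

Verification:
- Rose (knight) says "Tara is a liar" - this is TRUE because Tara is a knave.
- Tara (knave) says "Exactly 1 of us is a knight" - this is FALSE (a lie) because there are 2 knights.
- Maya (knight) says "Either Tara or Rose is a knight, but not both" - this is TRUE because Tara is a knave and Rose is a knight.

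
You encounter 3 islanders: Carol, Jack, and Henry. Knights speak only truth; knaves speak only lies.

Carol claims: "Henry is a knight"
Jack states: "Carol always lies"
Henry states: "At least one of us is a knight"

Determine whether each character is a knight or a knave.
Carol is a knight.
Jack is a knave.
Henry is a knight.

Verification:
- Carol (knight) says "Henry is a knight" - this is TRUE because Henry is a knight.
- Jack (knave) says "Carol always lies" - this is FALSE (a lie) because Carol is a knight.
- Henry (knight) says "At least one of us is a knight" - this is TRUE because Carol and Henry are knights.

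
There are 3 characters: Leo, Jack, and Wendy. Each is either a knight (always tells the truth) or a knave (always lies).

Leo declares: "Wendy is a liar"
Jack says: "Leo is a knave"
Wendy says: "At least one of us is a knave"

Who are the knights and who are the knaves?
Leo is a knave.
Jack is a knight.
Wendy is a knight.

Verification:
- Leo (knave) says "Wendy is a liar" - this is FALSE (a lie) because Wendy is a knight.
- Jack (knight) says "Leo is a knave" - this is TRUE because Leo is a knave.
- Wendy (knight) says "At least one of us is a knave" - this is TRUE because Leo is a knave.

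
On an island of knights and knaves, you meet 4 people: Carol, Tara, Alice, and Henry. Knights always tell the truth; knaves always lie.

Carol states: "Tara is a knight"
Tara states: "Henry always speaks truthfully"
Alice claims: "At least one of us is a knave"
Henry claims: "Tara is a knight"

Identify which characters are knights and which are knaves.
Carol is a knave.
Tara is a knave.
Alice is a knight.
Henry is a knave.

Verification:
- Carol (knave) says "Tara is a knight" - this is FALSE (a lie) because Tara is a knave.
- Tara (knave) says "Henry always speaks truthfully" - this is FALSE (a lie) because Henry is a knave.
- Alice (knight) says "At least one of us is a knave" - this is TRUE because Carol, Tara, and Henry are knaves.
- Henry (knave) says "Tara is a knight" - this is FALSE (a lie) because Tara is a knave.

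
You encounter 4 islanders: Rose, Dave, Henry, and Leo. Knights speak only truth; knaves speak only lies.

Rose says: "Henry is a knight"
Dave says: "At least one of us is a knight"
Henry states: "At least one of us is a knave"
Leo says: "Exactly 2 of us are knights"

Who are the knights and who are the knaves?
Rose is a knight.
Dave is a knight.
Henry is a knight.
Leo is a knave.

Verification:
- Rose (knight) says "Henry is a knight" - this is TRUE because Henry is a knight.
- Dave (knight) says "At least one of us is a knight" - this is TRUE because Rose, Dave, and Henry are knights.
- Henry (knight) says "At least one of us is a knave" - this is TRUE because Leo is a knave.
- Leo (knave) says "Exactly 2 of us are knights" - this is FALSE (a lie) because there are 3 knights.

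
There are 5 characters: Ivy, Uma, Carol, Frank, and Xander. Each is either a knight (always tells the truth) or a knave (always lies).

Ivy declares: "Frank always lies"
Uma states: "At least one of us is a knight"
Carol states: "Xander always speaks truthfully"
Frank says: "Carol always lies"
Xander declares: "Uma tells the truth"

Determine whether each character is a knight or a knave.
Ivy is a knight.
Uma is a knight.
Carol is a knight.
Frank is a knave.
Xander is a knight.

Verification:
- Ivy (knight) says "Frank always lies" - this is TRUE because Frank is a knave.
- Uma (knight) says "At least one of us is a knight" - this is TRUE because Ivy, Uma, Carol, and Xander are knights.
- Carol (knight) says "Xander always speaks truthfully" - this is TRUE because Xander is a knight.
- Frank (knave) says "Carol always lies" - this is FALSE (a lie) because Carol is a knight.
- Xander (knight) says "Uma tells the truth" - this is TRUE because Uma is a knight.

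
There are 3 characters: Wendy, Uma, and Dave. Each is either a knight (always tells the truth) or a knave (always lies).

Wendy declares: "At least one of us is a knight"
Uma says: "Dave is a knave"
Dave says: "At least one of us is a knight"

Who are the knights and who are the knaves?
Wendy is a knight.
Uma is a knave.
Dave is a knight.

Verification:
- Wendy (knight) says "At least one of us is a knight" - this is TRUE because Wendy and Dave are knights.
- Uma (knave) says "Dave is a knave" - this is FALSE (a lie) because Dave is a knight.
- Dave (knight) says "At least one of us is a knight" - this is TRUE because Wendy and Dave are knights.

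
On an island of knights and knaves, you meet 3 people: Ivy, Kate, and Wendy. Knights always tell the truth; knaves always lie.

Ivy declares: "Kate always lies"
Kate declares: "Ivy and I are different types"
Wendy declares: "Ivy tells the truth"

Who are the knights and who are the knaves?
Ivy is a knave.
Kate is a knight.
Wendy is a knave.

Verification:
- Ivy (knave) says "Kate always lies" - this is FALSE (a lie) because Kate is a knight.
- Kate (knight) says "Ivy and I are different types" - this is TRUE because Kate is a knight and Ivy is a knave.
- Wendy (knave) says "Ivy tells the truth" - this is FALSE (a lie) because Ivy is a knave.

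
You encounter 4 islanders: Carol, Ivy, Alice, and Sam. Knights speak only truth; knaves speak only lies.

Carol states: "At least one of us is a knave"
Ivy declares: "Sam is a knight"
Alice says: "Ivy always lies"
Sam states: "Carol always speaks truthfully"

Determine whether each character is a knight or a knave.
Carol is a knight.
Ivy is a knight.
Alice is a knave.
Sam is a knight.

Verification:
- Carol (knight) says "At least one of us is a knave" - this is TRUE because Alice is a knave.
- Ivy (knight) says "Sam is a knight" - this is TRUE because Sam is a knight.
- Alice (knave) says "Ivy always lies" - this is FALSE (a lie) because Ivy is a knight.
- Sam (knight) says "Carol always speaks truthfully" - this is TRUE because Carol is a knight.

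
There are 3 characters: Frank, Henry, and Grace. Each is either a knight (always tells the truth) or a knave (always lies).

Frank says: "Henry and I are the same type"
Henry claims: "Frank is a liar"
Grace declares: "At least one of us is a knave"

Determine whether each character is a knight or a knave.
Frank is a knave.
Henry is a knight.
Grace is a knight.

Verification:
- Frank (knave) says "Henry and I are the same type" - this is FALSE (a lie) because Frank is a knave and Henry is a knight.
- Henry (knight) says "Frank is a liar" - this is TRUE because Frank is a knave.
- Grace (knight) says "At least one of us is a knave" - this is TRUE because Frank is a knave.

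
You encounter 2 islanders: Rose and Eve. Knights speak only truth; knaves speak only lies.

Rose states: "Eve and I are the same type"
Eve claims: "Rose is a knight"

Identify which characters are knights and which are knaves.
Rose is a knight.
Eve is a knight.

Verification:
- Rose (knight) says "Eve and I are the same type" - this is TRUE because Rose is a knight and Eve is a knight.
- Eve (knight) says "Rose is a knight" - this is TRUE because Rose is a knight.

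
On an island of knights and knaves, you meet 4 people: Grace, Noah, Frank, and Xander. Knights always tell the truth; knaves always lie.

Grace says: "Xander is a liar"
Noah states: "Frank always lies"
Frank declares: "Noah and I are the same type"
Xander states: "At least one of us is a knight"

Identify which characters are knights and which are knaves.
Grace is a knave.
Noah is a knight.
Frank is a knave.
Xander is a knight.

Verification:
- Grace (knave) says "Xander is a liar" - this is FALSE (a lie) because Xander is a knight.
- Noah (knight) says "Frank always lies" - this is TRUE because Frank is a knave.
- Frank (knave) says "Noah and I are the same type" - this is FALSE (a lie) because Frank is a knave and Noah is a knight.
- Xander (knight) says "At least one of us is a knight" - this is TRUE because Noah and Xander are knights.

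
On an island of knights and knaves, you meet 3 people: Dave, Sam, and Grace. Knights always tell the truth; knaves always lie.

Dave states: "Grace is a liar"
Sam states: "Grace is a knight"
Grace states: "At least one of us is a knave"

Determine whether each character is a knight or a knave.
Dave is a knave.
Sam is a knight.
Grace is a knight.

Verification:
- Dave (knave) says "Grace is a liar" - this is FALSE (a lie) because Grace is a knight.
- Sam (knight) says "Grace is a knight" - this is TRUE because Grace is a knight.
- Grace (knight) says "At least one of us is a knave" - this is TRUE because Dave is a knave.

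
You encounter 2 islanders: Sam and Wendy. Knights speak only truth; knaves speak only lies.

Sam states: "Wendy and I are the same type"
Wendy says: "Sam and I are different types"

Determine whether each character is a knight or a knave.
Sam is a knave.
Wendy is a knight.

Verification:
- Sam (knave) says "Wendy and I are the same type" - this is FALSE (a lie) because Sam is a knave and Wendy is a knight.
- Wendy (knight) says "Sam and I are different types" - this is TRUE because Wendy is a knight and Sam is a knave.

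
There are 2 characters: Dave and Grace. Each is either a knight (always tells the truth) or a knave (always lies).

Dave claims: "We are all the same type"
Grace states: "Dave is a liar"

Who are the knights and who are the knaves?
Dave is a knave.
Grace is a knight.

Verification:
- Dave (knave) says "We are all the same type" - this is FALSE (a lie) because Grace is a knight and Dave is a knave.
- Grace (knight) says "Dave is a liar" - this is TRUE because Dave is a knave.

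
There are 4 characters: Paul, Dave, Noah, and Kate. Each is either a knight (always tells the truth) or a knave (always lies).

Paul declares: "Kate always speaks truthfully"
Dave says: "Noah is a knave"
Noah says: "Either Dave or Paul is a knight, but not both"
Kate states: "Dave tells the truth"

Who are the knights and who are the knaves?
Paul is a knight.
Dave is a knight.
Noah is a knave.
Kate is a knight.

Verification:
- Paul (knight) says "Kate always speaks truthfully" - this is TRUE because Kate is a knight.
- Dave (knight) says "Noah is a knave" - this is TRUE because Noah is a knave.
- Noah (knave) says "Either Dave or Paul is a knight, but not both" - this is FALSE (a lie) because Dave is a knight and Paul is a knight.
- Kate (knight) says "Dave tells the truth" - this is TRUE because Dave is a knight.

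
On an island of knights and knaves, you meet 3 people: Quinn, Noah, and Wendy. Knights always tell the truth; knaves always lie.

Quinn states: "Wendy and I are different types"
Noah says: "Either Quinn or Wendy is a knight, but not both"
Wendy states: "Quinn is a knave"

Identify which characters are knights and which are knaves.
Quinn is a knight.
Noah is a knight.
Wendy is a knave.

Verification:
- Quinn (knight) says "Wendy and I are different types" - this is TRUE because Quinn is a knight and Wendy is a knave.
- Noah (knight) says "Either Quinn or Wendy is a knight, but not both" - this is TRUE because Quinn is a knight and Wendy is a knave.
- Wendy (knave) says "Quinn is a knave" - this is FALSE (a lie) because Quinn is a knight.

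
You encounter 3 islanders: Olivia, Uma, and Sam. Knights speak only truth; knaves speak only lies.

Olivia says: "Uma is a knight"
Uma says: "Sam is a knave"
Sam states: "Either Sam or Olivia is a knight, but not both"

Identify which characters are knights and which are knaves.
Olivia is a knave.
Uma is a knave.
Sam is a knight.

Verification:
- Olivia (knave) says "Uma is a knight" - this is FALSE (a lie) because Uma is a knave.
- Uma (knave) says "Sam is a knave" - this is FALSE (a lie) because Sam is a knight.
- Sam (knight) says "Either Sam or Olivia is a knight, but not both" - this is TRUE because Sam is a knight and Olivia is a knave.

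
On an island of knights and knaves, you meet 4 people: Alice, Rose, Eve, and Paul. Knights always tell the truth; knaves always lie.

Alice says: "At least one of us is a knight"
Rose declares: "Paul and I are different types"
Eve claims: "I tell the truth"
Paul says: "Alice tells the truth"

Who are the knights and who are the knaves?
Alice is a knave.
Rose is a knave.
Eve is a knave.
Paul is a knave.

Verification:
- Alice (knave) says "At least one of us is a knight" - this is FALSE (a lie) because no one is a knight.
- Rose (knave) says "Paul and I are different types" - this is FALSE (a lie) because Rose is a knave and Paul is a knave.
- Eve (knave) says "I tell the truth" - this is FALSE (a lie) because Eve is a knave.
- Paul (knave) says "Alice tells the truth" - this is FALSE (a lie) because Alice is a knave.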